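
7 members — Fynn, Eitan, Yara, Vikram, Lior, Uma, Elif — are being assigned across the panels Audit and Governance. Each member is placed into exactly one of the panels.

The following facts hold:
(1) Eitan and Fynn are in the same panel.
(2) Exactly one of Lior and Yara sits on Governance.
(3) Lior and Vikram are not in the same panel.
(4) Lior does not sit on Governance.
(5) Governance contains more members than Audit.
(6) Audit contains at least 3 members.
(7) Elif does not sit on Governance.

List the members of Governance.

Governance = {Eitan, Fynn, Vikram, Yara}

From (4): Lior ∉ Governance.
From (7): Elif ∉ Governance.
(2) (exactly one): Yara ∈ Governance.
Only one panel left: Lior ∈ Audit.
Only one panel left: Elif ∈ Audit.
(3): Vikram ∉ Audit.
Only one panel left: Vikram ∈ Governance.
Suppose Fynn ∉ Governance: no assignment then satisfies all the clues, so Fynn ∈ Governance.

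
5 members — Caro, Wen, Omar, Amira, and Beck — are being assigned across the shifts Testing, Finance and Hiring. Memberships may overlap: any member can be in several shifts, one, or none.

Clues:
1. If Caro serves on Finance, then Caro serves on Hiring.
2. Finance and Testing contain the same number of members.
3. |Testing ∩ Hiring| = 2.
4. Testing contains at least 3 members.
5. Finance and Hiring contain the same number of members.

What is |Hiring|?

3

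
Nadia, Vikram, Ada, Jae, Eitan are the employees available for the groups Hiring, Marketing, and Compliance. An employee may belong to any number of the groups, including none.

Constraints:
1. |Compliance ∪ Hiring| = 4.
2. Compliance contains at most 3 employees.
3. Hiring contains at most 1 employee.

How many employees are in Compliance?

3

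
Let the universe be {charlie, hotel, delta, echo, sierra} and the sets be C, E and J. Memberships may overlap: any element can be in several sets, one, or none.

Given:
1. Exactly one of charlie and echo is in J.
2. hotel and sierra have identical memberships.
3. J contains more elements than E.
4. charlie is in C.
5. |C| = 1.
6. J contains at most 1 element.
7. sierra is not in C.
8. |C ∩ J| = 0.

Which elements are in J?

J = {echo}

From (4): charlie ∈ C.
From (7): sierra ∉ C.
(2): hotel matches sierra: hotel ∉ C.
(5): C already has 1, so the rest are out.
Suppose charlie ∈ J: no assignment then satisfies all the clues, so charlie ∉ J.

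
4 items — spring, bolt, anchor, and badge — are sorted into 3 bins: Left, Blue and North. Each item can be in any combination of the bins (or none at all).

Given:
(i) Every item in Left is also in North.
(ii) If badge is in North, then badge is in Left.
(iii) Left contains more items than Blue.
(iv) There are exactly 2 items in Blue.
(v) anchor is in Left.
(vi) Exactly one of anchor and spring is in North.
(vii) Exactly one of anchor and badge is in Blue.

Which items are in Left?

Left = {anchor, badge, bolt}

From (v): anchor ∈ Left.
(i) with anchor ∈ Left: anchor ∈ North.
(vi) (exactly one): spring ∉ North.
(i) contrapositive: spring ∉ Left.
Suppose bolt ∉ Left: no assignment then satisfies all the clues, so bolt ∈ Left.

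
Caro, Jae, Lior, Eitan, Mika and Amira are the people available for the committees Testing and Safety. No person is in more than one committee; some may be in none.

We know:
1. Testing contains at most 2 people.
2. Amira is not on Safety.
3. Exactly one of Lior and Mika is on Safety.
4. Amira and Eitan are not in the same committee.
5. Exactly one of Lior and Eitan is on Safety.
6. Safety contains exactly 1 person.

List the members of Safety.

Safety = {Lior}

From (2): Amira ∉ Safety.
Suppose Caro ∈ Safety: no assignment then satisfies all the clues, so Caro ∉ Safety.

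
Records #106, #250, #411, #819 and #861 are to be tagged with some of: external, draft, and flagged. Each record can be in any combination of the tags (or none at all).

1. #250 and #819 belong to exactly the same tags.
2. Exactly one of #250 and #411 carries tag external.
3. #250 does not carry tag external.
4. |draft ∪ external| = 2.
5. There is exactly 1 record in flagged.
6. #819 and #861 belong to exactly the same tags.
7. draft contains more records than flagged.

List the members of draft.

draft = {#106, #411}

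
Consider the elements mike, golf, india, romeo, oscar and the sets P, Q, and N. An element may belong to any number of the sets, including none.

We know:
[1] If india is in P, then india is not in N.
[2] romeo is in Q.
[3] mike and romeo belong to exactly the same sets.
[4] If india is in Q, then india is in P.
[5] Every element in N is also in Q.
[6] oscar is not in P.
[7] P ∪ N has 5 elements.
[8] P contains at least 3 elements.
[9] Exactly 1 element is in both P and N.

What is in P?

From (2): romeo ∈ Q.
From (6): oscar ∉ P.
(3): mike matches romeo: mike ∈ Q.
Suppose mike ∉ P: no assignment then satisfies all the clues, so mike ∈ P.

P = {golf, india, mike, romeo}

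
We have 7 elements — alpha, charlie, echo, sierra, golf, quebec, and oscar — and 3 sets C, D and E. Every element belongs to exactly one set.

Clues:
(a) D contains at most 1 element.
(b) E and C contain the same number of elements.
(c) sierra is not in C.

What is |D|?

1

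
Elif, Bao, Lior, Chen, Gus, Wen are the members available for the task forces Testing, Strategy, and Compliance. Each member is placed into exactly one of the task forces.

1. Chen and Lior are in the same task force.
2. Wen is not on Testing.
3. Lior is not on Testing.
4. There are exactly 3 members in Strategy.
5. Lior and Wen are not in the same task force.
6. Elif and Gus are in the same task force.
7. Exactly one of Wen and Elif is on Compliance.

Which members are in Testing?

Testing = {Elif, Gus}

From (2): Wen ∉ Testing.
From (3): Lior ∉ Testing.
(1): Chen matches Lior: Chen ∉ Testing.
Suppose Elif ∉ Testing: no assignment then satisfies all the clues, so Elif ∈ Testing.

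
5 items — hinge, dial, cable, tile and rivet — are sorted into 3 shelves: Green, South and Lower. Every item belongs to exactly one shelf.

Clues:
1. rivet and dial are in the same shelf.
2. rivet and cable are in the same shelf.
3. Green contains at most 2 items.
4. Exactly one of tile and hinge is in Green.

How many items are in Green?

1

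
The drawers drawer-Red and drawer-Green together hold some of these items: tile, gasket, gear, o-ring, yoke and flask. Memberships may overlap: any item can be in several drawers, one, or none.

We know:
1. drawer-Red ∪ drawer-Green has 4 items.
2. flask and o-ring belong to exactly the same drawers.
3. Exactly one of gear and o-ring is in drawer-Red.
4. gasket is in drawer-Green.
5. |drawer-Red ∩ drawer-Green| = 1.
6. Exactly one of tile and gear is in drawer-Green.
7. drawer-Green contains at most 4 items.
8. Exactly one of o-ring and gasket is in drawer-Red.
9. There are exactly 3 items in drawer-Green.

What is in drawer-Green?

drawer-Green = {gasket, tile, yoke}

From (4): gasket ∈ drawer-Green.
Suppose tile ∉ drawer-Green: no assignment then satisfies all the clues, so tile ∈ drawer-Green.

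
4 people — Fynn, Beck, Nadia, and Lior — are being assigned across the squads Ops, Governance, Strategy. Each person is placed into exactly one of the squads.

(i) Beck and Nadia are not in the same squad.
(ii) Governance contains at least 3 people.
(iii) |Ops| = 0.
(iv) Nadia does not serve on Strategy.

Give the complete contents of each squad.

From (iv): Nadia ∉ Strategy.
(iii): Ops already has 0, so the rest are out.
Only one squad left: Nadia ∈ Governance.
(i): Beck ∉ Governance.
(ii): only 3 candidates remain for Governance, so all are in.
Only one squad left: Beck ∈ Strategy.

Ops = {}; Governance = {Fynn, Lior, Nadia}; Strategy = {Beck}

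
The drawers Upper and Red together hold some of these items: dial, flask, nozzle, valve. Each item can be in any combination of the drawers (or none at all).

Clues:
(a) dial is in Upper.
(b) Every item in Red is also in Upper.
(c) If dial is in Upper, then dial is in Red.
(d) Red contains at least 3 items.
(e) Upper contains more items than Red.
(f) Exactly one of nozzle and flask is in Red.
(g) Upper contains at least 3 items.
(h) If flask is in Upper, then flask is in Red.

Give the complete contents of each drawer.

Upper = {dial, flask, nozzle, valve}; Red = {dial, flask, valve}

From (a): dial ∈ Upper.
(c): dial ∈ Red.
Suppose flask ∉ Upper: no assignment then satisfies all the clues, so flask ∈ Upper.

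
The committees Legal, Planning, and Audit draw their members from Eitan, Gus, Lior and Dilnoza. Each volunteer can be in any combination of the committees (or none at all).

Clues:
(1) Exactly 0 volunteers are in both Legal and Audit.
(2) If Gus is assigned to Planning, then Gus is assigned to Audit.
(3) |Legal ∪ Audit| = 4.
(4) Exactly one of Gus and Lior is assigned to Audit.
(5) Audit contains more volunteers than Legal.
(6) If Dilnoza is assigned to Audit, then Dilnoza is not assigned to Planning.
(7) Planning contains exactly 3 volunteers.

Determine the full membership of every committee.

Legal = {Lior}; Planning = {Eitan, Gus, Lior}; Audit = {Dilnoza, Eitan, Gus}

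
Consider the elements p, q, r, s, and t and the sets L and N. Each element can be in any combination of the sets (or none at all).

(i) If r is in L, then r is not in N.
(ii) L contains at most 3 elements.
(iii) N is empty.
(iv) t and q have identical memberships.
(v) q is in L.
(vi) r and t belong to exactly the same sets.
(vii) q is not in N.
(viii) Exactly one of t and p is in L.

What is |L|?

From (v): q ∈ L.
From (vii): q ∉ N.
(iii): N already has 0, so the rest are out.
(iv): t matches q: t ∈ L.
(vi): r matches t: r ∈ L.
(viii) (exactly one): p ∉ L.
(ii): L already has 3, so the rest are out.

3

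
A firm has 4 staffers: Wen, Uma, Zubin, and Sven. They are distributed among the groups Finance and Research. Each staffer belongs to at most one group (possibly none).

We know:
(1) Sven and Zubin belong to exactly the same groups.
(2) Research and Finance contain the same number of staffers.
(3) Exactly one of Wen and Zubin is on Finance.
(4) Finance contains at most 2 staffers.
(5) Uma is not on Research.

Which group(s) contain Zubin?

Zubin: Research

From (5): Uma ∉ Research.
Suppose Zubin ∈ Finance: no assignment then satisfies all the clues, so Zubin ∉ Finance.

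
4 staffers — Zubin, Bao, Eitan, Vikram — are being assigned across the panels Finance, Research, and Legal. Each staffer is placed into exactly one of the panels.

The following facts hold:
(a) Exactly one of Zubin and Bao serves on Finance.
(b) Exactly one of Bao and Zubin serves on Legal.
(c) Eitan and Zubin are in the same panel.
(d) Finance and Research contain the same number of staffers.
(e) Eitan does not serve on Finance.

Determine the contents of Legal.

Legal = {Eitan, Zubin}

From (e): Eitan ∉ Finance.
(c): Zubin matches Eitan: Zubin ∉ Finance.
(a) (exactly one): Bao ∈ Finance.
(b) (exactly one): Zubin ∈ Legal.
(c): Eitan matches Zubin: Eitan ∉ Research.
(c): Eitan matches Zubin: Eitan ∈ Legal.
Suppose Vikram ∈ Legal: no assignment then satisfies all the clues, so Vikram ∉ Legal.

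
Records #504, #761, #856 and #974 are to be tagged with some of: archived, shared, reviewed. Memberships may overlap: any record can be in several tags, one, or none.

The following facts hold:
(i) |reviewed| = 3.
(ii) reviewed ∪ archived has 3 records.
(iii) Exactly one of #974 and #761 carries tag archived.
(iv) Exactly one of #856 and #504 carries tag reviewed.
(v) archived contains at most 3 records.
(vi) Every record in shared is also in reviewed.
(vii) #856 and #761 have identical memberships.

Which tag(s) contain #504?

#504: none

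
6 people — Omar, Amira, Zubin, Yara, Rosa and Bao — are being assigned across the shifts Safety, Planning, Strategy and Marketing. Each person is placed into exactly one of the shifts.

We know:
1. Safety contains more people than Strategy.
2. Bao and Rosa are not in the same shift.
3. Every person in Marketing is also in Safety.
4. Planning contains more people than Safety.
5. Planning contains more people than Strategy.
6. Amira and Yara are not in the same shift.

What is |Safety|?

2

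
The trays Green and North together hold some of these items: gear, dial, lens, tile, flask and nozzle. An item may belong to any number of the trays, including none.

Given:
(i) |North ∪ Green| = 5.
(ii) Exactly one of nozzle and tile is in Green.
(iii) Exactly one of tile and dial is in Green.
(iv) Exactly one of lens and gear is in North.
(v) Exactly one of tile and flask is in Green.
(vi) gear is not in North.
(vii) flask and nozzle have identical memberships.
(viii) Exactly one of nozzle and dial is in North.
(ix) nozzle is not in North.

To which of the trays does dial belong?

dial: Green, North

From (vi): gear ∉ North.
From (ix): nozzle ∉ North.
(iv) (exactly one): lens ∈ North.
(vii): flask matches nozzle: flask ∉ North.
(viii) (exactly one): dial ∈ North.
Suppose dial ∉ Green: no assignment then satisfies all the clues, so dial ∈ Green.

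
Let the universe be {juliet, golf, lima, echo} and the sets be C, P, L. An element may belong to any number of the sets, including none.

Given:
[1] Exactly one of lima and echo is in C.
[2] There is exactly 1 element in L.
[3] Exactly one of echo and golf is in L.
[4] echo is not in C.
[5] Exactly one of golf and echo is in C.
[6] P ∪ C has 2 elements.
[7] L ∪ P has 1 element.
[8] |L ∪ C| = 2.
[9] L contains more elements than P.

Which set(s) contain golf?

From (4): echo ∉ C.
(1) (exactly one): lima ∈ C.
(5) (exactly one): golf ∈ C.
Suppose golf ∈ P: no assignment then satisfies all the clues, so golf ∉ P.

golf: C, L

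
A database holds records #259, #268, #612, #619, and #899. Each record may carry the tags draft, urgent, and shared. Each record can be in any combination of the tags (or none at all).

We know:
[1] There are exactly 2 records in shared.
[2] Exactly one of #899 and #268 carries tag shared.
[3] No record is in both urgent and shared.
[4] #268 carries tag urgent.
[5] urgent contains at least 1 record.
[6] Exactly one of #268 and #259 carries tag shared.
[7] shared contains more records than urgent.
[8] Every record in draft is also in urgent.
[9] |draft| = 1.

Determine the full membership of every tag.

From (4): #268 ∈ urgent.
(3) (disjoint): #268 ∉ shared.
(6) (exactly one): #259 ∈ shared.
(2) (exactly one): #899 ∈ shared.
(3) (disjoint): #259 ∉ urgent.
(3) (disjoint): #899 ∉ urgent.
(8) contrapositive: #259 ∉ draft.
(8) contrapositive: #899 ∉ draft.
(1): shared already has 2, so the rest are out.
Suppose #268 ∉ draft: no assignment then satisfies all the clues, so #268 ∈ draft.

draft = {#268}; urgent = {#268}; shared = {#259, #899}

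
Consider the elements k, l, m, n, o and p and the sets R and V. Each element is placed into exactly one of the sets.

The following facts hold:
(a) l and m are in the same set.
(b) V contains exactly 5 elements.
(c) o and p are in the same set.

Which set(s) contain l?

l: V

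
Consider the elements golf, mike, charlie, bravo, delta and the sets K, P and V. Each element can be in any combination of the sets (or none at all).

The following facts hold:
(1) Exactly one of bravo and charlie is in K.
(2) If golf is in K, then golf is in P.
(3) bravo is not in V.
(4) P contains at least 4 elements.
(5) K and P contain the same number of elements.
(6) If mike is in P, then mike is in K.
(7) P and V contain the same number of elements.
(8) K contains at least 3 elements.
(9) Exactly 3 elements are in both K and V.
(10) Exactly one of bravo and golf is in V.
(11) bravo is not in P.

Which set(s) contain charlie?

charlie: P, V

From (3): bravo ∉ V.
From (11): bravo ∉ P.
(4): only 4 candidates remain for P, so all are in.
(6): mike ∈ K.
(10) (exactly one): golf ∈ V.
Suppose charlie ∈ K: no assignment then satisfies all the clues, so charlie ∉ K.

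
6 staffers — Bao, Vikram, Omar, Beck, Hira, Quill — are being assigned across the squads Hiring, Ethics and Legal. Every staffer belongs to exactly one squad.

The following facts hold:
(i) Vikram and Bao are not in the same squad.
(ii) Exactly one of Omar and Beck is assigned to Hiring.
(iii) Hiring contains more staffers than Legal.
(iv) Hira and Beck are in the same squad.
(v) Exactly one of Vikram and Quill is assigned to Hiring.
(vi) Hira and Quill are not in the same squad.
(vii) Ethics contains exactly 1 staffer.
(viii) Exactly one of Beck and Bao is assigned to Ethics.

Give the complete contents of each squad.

Hiring = {Beck, Hira, Vikram}; Ethics = {Bao}; Legal = {Omar, Quill}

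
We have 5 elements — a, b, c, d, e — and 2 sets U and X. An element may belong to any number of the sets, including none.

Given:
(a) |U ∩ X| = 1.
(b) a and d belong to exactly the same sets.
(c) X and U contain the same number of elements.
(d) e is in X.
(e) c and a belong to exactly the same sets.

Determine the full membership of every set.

U = {e}; X = {e}

From (d): e ∈ X.
Suppose a ∈ U: no assignment then satisfies all the clues, so a ∉ U.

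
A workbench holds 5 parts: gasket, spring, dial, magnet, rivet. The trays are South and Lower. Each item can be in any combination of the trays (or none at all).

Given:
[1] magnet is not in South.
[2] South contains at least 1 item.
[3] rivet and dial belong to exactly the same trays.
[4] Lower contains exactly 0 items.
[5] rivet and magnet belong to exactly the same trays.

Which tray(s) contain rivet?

rivet: none

From (1): magnet ∉ South.
(4): Lower already has 0, so the rest are out.
(5): rivet matches magnet: rivet ∉ South.
(3): dial matches rivet: dial ∉ South.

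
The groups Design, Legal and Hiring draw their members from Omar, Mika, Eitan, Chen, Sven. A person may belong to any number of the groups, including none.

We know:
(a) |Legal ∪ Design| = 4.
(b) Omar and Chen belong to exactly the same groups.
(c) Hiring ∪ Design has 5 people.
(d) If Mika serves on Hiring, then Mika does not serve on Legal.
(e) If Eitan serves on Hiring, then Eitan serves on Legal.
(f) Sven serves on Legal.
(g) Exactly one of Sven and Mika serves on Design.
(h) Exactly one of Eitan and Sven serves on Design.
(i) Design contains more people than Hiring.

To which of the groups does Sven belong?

Sven: Design, Legal

From (f): Sven ∈ Legal.
Suppose Sven ∉ Design: no assignment then satisfies all the clues, so Sven ∈ Design.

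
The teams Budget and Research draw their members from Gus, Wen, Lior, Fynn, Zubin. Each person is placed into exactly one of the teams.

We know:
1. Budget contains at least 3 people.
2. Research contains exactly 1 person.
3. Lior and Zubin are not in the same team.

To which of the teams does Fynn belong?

Fynn: Budget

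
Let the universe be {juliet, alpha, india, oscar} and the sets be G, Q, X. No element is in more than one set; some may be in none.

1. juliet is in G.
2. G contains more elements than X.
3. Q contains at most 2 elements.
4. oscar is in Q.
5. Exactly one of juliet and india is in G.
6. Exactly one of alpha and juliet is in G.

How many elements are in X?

0

From (1): juliet ∈ G.
From (4): oscar ∈ Q.
(5) (exactly one): india ∉ G.
(6) (exactly one): alpha ∉ G.
Suppose alpha ∈ X: no assignment then satisfies all the clues, so alpha ∉ X.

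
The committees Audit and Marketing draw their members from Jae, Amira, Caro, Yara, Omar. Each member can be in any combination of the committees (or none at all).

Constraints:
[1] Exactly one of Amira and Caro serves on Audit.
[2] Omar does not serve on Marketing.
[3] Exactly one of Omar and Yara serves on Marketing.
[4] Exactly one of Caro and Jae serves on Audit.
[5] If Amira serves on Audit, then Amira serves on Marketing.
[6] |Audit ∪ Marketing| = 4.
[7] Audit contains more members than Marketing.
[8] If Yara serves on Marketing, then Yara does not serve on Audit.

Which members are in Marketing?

Marketing = {Amira, Yara}

From (2): Omar ∉ Marketing.
(3) (exactly one): Yara ∈ Marketing.
(8): Yara ∉ Audit.
Suppose Jae ∈ Marketing: no assignment then satisfies all the clues, so Jae ∉ Marketing.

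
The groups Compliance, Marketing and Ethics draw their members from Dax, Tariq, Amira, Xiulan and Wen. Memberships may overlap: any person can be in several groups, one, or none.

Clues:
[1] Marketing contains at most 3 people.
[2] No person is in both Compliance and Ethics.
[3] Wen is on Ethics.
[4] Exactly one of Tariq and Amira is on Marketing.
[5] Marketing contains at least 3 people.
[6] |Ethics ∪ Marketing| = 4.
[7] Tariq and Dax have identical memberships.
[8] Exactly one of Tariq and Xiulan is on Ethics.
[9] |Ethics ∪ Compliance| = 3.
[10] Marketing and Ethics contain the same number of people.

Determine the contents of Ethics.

Ethics = {Dax, Tariq, Wen}

From (3): Wen ∈ Ethics.
(2) (disjoint): Wen ∉ Compliance.
Suppose Dax ∉ Ethics: no assignment then satisfies all the clues, so Dax ∈ Ethics.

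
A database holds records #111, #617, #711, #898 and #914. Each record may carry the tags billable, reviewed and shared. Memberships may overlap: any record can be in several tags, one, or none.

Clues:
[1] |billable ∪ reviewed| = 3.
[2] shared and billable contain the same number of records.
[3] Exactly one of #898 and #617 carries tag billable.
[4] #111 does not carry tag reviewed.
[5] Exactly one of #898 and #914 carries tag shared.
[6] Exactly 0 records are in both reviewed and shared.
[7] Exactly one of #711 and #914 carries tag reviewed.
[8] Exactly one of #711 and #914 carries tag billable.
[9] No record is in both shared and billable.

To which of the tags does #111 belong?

#111: shared

From (4): #111 ∉ reviewed.
Suppose #111 ∈ billable: no assignment then satisfies all the clues, so #111 ∉ billable.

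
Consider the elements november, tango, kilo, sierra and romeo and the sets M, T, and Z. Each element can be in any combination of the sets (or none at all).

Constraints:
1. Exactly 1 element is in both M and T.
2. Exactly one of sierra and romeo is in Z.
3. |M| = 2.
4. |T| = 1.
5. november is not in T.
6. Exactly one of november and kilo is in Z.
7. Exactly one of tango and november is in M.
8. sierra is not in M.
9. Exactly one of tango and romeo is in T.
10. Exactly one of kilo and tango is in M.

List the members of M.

M = {romeo, tango}

From (5): november ∉ T.
From (8): sierra ∉ M.
Suppose november ∈ M: no assignment then satisfies all the clues, so november ∉ M.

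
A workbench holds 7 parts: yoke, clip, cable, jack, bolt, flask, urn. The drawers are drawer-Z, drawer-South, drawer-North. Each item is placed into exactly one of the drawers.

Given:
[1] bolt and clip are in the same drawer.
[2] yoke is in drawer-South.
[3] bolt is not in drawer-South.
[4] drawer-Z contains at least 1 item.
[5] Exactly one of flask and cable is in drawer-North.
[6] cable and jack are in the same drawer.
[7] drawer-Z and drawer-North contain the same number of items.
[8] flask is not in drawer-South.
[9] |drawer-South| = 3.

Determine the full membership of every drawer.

From (2): yoke ∈ drawer-South.
From (3): bolt ∉ drawer-South.
From (8): flask ∉ drawer-South.
(1): clip matches bolt: clip ∉ drawer-South.
Suppose clip ∉ drawer-Z: no assignment then satisfies all the clues, so clip ∈ drawer-Z.

drawer-Z = {bolt, clip}; drawer-South = {cable, jack, yoke}; drawer-North = {flask, urn}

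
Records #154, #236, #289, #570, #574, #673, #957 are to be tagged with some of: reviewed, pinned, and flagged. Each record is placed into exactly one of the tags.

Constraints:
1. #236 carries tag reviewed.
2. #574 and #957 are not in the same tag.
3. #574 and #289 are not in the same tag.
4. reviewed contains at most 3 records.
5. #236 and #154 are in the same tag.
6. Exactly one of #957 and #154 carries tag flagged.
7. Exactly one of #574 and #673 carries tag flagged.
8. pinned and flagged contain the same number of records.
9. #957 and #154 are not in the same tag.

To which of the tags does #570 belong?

From (1): #236 ∈ reviewed.
(5): #154 matches #236: #154 ∈ reviewed.
(6) (exactly one): #957 ∈ flagged.
(2): #574 ∉ flagged.
(7) (exactly one): #673 ∈ flagged.
Suppose #570 ∈ reviewed: no assignment then satisfies all the clues, so #570 ∉ reviewed.

#570: pinned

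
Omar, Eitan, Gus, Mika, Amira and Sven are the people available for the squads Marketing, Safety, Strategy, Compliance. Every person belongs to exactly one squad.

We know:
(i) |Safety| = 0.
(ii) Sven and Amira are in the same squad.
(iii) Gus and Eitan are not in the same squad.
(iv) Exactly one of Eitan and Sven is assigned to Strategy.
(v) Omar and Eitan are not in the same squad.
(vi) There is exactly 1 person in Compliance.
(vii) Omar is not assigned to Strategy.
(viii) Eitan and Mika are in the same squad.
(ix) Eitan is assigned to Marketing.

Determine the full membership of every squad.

From (vii): Omar ∉ Strategy.
From (ix): Eitan ∈ Marketing.
(i): Safety already has 0, so the rest are out.
(iii): Gus ∉ Marketing.
(iv) (exactly one): Sven ∈ Strategy.
(v): Omar ∉ Marketing.
(viii): Mika matches Eitan: Mika ∈ Marketing.
Only one squad left: Omar ∈ Compliance.
(ii): Amira matches Sven: Amira ∉ Marketing.
(ii): Amira matches Sven: Amira ∈ Strategy.
(vi): Compliance already has 1, so the rest are out.
Only one squad left: Gus ∈ Strategy.

Marketing = {Eitan, Mika}; Safety = {}; Strategy = {Amira, Gus, Sven}; Compliance = {Omar}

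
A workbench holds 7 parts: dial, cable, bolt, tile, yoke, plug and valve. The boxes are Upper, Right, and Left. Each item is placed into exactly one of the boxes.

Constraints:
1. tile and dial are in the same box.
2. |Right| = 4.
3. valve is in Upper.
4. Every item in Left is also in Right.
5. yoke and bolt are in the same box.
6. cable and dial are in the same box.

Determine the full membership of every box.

Upper = {bolt, valve, yoke}; Right = {cable, dial, plug, tile}; Left = {}

From (3): valve ∈ Upper.
Suppose dial ∈ Upper: no assignment then satisfies all the clues, so dial ∉ Upper.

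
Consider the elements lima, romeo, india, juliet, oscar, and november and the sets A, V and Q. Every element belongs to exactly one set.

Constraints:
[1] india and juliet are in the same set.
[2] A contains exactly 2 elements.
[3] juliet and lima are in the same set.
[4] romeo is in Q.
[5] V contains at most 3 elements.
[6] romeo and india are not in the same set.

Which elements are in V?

From (4): romeo ∈ Q.
(6): india ∉ Q.
(1): juliet matches india: juliet ∉ Q.
(3): lima matches juliet: lima ∉ Q.
Suppose lima ∉ V: no assignment then satisfies all the clues, so lima ∈ V.

V = {india, juliet, lima}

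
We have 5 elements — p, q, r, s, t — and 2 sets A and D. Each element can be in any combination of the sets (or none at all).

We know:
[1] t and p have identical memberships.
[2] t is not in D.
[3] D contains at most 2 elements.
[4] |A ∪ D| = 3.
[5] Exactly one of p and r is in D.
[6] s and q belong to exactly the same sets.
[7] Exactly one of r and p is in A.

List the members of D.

D = {r}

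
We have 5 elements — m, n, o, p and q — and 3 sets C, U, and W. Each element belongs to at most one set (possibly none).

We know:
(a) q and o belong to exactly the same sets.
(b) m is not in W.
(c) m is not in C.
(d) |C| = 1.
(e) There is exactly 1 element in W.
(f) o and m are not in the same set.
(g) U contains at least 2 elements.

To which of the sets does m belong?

m: none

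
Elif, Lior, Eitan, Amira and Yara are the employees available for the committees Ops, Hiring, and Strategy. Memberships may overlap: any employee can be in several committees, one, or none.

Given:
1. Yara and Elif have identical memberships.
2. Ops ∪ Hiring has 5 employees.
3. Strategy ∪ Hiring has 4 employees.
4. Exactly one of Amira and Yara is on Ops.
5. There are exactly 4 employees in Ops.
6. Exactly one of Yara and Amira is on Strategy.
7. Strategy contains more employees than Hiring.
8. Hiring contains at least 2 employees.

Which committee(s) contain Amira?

Amira: Hiring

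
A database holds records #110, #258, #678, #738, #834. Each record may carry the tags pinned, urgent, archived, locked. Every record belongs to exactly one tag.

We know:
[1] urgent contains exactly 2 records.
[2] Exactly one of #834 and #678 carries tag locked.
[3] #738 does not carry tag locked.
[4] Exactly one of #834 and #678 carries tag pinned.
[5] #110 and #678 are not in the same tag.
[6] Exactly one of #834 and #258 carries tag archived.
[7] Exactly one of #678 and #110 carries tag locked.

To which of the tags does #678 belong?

#678: locked

From (3): #738 ∉ locked.
Suppose #678 ∈ pinned: no assignment then satisfies all the clues, so #678 ∉ pinned.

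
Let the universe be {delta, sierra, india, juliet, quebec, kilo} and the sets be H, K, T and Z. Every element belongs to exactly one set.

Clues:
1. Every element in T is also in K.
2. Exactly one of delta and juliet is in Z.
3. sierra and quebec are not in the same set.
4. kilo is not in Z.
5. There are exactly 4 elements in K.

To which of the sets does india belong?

india: K

From (4): kilo ∉ Z.
Suppose india ∈ H: no assignment then satisfies all the clues, so india ∉ H.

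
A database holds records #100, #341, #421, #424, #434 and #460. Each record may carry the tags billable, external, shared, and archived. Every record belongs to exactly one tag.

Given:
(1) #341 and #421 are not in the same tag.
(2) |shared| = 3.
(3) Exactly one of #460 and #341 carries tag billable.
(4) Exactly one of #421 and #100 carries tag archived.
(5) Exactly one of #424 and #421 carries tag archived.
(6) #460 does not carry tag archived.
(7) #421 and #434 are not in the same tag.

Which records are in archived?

archived = {#421}

From (6): #460 ∉ archived.
Suppose #100 ∈ archived: no assignment then satisfies all the clues, so #100 ∉ archived.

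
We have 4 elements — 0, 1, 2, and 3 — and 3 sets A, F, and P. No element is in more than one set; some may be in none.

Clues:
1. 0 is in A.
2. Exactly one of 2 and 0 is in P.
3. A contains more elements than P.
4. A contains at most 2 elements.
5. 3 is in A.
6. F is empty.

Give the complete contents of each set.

From (1): 0 ∈ A.
From (5): 3 ∈ A.
(2) (exactly one): 2 ∈ P.
(4): A already has 2, so the rest are out.
(6): F already has 0, so the rest are out.
Suppose 1 ∈ P: no assignment then satisfies all the clues, so 1 ∉ P.

A = {0, 3}; F = {}; P = {2}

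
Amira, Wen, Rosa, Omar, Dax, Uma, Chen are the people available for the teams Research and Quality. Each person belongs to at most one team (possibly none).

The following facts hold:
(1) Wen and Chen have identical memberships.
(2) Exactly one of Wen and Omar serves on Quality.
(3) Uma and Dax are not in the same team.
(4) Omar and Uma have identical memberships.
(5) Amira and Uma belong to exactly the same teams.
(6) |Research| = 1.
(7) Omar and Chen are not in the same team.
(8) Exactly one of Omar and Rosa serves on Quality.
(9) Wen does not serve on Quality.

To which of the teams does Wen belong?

From (9): Wen ∉ Quality.
(1): Chen matches Wen: Chen ∉ Quality.
(2) (exactly one): Omar ∈ Quality.
(4): Uma matches Omar: Uma ∉ Research.
(4): Uma matches Omar: Uma ∈ Quality.
(5): Amira matches Uma: Amira ∉ Research.
(5): Amira matches Uma: Amira ∈ Quality.
(8) (exactly one): Rosa ∉ Quality.
(3): Dax ∉ Quality.
Suppose Wen ∈ Research: no assignment then satisfies all the clues, so Wen ∉ Research.

Wen: none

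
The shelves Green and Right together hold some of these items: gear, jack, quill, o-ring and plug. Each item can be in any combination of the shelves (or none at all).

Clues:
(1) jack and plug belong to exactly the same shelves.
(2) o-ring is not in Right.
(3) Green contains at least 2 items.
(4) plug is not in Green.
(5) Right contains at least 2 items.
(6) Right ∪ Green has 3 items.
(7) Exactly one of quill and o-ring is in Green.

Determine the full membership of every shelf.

From (2): o-ring ∉ Right.
From (4): plug ∉ Green.
(1): jack matches plug: jack ∉ Green.
Suppose gear ∉ Green: no assignment then satisfies all the clues, so gear ∈ Green.

Green = {gear, o-ring}; Right = {gear, quill}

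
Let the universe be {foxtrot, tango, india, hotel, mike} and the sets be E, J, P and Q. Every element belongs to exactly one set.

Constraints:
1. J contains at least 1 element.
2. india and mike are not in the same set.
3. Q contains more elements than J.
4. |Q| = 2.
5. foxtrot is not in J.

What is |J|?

1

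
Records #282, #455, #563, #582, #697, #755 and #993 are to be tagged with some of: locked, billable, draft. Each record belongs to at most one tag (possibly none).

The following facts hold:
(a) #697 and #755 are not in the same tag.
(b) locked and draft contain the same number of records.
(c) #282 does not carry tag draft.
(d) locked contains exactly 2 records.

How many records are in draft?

2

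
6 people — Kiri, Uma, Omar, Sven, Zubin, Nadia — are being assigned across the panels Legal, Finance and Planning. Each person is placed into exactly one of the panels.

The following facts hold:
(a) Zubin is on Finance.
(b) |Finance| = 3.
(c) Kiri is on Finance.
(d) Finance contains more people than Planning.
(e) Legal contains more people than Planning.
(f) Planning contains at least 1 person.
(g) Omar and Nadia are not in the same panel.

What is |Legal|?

2

From (a): Zubin ∈ Finance.
From (c): Kiri ∈ Finance.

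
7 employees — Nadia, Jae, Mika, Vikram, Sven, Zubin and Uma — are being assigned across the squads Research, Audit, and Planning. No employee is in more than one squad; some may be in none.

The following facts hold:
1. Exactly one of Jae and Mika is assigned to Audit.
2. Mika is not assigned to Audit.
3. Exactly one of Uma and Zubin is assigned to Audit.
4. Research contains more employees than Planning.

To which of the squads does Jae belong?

Jae: Audit

From (2): Mika ∉ Audit.
(1) (exactly one): Jae ∈ Audit.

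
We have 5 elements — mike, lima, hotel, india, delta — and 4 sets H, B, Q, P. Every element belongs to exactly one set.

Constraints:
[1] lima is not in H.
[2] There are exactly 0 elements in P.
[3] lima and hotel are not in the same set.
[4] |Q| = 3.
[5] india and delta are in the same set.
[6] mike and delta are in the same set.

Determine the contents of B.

B = {lima}

From (1): lima ∉ H.
(2): P already has 0, so the rest are out.
Suppose mike ∈ B: no assignment then satisfies all the clues, so mike ∉ B.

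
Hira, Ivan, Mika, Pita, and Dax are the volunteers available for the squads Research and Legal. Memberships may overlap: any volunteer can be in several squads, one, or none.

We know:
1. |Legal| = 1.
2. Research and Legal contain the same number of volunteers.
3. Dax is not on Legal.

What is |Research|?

1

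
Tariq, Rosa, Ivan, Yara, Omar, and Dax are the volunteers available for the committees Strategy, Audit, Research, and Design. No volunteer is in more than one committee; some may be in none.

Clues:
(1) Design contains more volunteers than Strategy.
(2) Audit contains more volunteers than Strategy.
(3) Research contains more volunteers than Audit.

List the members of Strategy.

Strategy = {}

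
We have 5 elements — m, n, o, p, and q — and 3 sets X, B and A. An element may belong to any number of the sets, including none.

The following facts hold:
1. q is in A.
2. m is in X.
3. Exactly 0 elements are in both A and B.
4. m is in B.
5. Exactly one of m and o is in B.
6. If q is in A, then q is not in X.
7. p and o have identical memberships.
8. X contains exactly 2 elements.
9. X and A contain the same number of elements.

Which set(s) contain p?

p: none

From (1): q ∈ A.
From (2): m ∈ X.
From (4): m ∈ B.
(5) (exactly one): o ∉ B.
(6): q ∉ X.
(7): p matches o: p ∉ B.
Suppose p ∈ X: no assignment then satisfies all the clues, so p ∉ X.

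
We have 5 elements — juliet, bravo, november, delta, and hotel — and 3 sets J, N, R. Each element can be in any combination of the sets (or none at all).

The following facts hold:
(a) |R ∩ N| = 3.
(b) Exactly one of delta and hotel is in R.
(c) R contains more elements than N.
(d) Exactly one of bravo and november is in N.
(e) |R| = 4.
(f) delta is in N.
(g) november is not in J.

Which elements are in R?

R = {bravo, delta, juliet, november}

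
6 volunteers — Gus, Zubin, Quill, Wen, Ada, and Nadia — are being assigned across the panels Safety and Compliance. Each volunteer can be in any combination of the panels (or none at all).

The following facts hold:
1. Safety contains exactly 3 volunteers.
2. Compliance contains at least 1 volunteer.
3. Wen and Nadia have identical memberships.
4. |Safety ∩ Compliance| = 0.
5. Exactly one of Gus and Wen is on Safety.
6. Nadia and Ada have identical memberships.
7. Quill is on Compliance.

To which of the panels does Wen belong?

Wen: Safety

From (7): Quill ∈ Compliance.
Suppose Wen ∉ Safety: no assignment then satisfies all the clues, so Wen ∈ Safety.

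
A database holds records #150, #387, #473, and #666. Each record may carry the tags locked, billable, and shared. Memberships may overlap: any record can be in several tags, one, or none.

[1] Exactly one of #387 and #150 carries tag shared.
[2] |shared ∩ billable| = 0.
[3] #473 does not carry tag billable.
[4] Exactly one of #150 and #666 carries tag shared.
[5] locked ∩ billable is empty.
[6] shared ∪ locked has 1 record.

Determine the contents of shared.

shared = {#150}

From (3): #473 ∉ billable.
Suppose #150 ∉ shared: no assignment then satisfies all the clues, so #150 ∈ shared.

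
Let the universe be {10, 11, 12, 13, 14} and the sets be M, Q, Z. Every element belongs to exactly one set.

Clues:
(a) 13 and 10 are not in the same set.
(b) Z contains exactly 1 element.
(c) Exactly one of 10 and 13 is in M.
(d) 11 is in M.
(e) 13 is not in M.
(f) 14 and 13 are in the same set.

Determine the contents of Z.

Z = {12}

From (d): 11 ∈ M.
From (e): 13 ∉ M.
(c) (exactly one): 10 ∈ M.
(f): 14 matches 13: 14 ∉ M.
Suppose 12 ∉ Z: no assignment then satisfies all the clues, so 12 ∈ Z.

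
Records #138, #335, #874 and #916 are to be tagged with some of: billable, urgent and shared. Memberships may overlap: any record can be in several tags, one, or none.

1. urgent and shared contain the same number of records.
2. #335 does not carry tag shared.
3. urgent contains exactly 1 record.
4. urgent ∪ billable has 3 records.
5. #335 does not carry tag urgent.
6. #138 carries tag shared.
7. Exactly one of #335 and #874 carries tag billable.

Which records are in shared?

From (2): #335 ∉ shared.
From (5): #335 ∉ urgent.
From (6): #138 ∈ shared.
Suppose #874 ∈ shared: no assignment then satisfies all the clues, so #874 ∉ shared.

shared = {#138}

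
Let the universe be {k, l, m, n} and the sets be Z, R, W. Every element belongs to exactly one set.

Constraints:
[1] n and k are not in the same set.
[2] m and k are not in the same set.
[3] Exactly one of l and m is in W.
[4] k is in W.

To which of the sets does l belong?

l: W

From (4): k ∈ W.
(1): n ∉ W.
(2): m ∉ W.
(3) (exactly one): l ∈ W.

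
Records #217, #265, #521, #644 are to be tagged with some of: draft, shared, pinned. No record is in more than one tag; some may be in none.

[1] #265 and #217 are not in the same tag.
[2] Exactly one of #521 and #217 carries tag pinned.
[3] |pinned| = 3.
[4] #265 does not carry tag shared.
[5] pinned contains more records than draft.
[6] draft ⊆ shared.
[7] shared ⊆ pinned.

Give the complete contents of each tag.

draft = {}; shared = {}; pinned = {#265, #521, #644}

From (4): #265 ∉ shared.
(6) contrapositive: #265 ∉ draft.
Suppose #217 ∈ draft: no assignment then satisfies all the clues, so #217 ∉ draft.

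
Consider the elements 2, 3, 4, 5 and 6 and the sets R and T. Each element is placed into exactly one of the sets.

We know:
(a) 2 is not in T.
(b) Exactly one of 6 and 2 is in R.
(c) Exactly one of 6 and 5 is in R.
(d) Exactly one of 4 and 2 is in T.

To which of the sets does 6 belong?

6: T

From (a): 2 ∉ T.
(d) (exactly one): 4 ∈ T.
Only one set left: 2 ∈ R.
(b) (exactly one): 6 ∉ R.
(c) (exactly one): 5 ∈ R.
Only one set left: 6 ∈ T.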